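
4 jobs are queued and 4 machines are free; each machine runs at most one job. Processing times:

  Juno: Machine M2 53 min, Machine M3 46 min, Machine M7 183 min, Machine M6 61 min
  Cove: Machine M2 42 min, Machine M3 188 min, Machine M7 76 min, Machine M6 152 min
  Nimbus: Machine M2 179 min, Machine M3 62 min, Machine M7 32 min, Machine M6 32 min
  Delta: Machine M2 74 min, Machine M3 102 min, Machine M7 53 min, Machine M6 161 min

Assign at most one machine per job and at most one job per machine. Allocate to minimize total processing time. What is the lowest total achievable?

Min total: 173 min

Treat this as an assignment problem: match each job to one machine.
Optimal: Juno→Machine M3 (46 min), Cove→Machine M2 (42 min), Nimbus→Machine M6 (32 min), Delta→Machine M7 (53 min) — total 46+42+32+53 = 173 min.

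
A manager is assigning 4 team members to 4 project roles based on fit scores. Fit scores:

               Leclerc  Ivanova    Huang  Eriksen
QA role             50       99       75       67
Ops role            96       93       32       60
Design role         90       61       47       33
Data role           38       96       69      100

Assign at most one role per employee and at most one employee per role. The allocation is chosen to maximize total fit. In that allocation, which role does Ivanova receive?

Ivanova receives Ops role.

Optimal: Leclerc→Design role (90 pts), Ivanova→Ops role (93 pts), Huang→QA role (75 pts), Eriksen→Data role (100 pts) — total 90+93+75+100 = 358 pts.
Next-best assignment: Leclerc→Ops role, Ivanova→QA role, Huang→Design role, Eriksen→Data role = 342 pts.
Ivanova's own top role is QA role (99 pts), but forcing Ivanova→QA role and reassigning the rest optimally gives only 342 pts — worse by 16.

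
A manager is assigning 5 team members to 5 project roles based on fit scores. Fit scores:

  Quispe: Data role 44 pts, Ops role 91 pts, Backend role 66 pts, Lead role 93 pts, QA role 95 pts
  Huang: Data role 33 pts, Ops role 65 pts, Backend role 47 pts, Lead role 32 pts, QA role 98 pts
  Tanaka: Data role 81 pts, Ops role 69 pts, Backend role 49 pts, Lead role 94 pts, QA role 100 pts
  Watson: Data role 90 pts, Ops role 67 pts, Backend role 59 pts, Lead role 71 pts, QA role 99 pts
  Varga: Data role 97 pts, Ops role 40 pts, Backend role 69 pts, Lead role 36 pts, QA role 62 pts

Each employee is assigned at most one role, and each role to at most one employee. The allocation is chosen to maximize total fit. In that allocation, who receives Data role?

Watson receives Data role.

This is the linear assignment problem.
Optimal: Quispe→Ops role (91 pts), Huang→QA role (98 pts), Tanaka→Lead role (94 pts), Watson→Data role (90 pts), Varga→Backend role (69 pts) — total 91+98+94+90+69 = 442 pts.
Column-greedy (each role in turn goes to its best remaining employee) gives 439 pts, worse by 3.
Next-best assignment: Quispe→Ops role, Huang→QA role, Tanaka→Lead role, Watson→Backend role, Varga→Data role = 439 pts.
Watson's own top role is QA role (99 pts), but forcing Watson→QA role and reassigning the rest optimally gives only 428 pts — worse by 14.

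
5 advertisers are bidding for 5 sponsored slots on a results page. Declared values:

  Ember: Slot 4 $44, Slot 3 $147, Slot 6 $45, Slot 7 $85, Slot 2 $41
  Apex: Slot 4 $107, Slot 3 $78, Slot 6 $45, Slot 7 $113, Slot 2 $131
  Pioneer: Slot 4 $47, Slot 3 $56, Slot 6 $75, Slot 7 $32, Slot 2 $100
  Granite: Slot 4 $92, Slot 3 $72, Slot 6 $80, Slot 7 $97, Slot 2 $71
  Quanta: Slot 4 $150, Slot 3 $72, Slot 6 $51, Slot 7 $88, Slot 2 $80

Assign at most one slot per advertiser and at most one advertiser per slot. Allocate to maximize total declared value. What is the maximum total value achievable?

Max total: $600

This is the linear assignment problem.
Optimal: Ember→Slot 3 ($147), Apex→Slot 2 ($131), Pioneer→Slot 6 ($75), Granite→Slot 7 ($97), Quanta→Slot 4 ($150) — total 147+131+75+97+150 = $600.
Column-greedy (each slot in turn goes to its best remaining advertiser) gives $590, worse by 10.
Checked against all permutations: $600 is optimal.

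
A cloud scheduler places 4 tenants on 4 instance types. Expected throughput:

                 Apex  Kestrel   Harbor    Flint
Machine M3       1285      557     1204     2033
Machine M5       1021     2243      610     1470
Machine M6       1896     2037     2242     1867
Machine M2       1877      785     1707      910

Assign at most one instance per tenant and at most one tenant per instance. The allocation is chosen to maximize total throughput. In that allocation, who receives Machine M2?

Apex receives Machine M2.

Optimal: Apex→Machine M2 (1877 ops/s), Kestrel→Machine M5 (2243 ops/s), Harbor→Machine M6 (2242 ops/s), Flint→Machine M3 (2033 ops/s) — total 1877+2243+2242+2033 = 8395 ops/s.
Row-greedy (each tenant in turn takes its best remaining instance) gives 7879 ops/s, worse by 516.
Next-best assignment: Apex→Machine M6, Kestrel→Machine M5, Harbor→Machine M2, Flint→Machine M3 = 7879 ops/s.
Swapping Flint↔Kestrel (Flint→Machine M5 1470 ops/s, Kestrel→Machine M3 557 ops/s) loses 2249.
Every other assignment is strictly worse.
Apex's own top instance is Machine M6 (1896 ops/s), but forcing Apex→Machine M6 and reassigning the rest optimally gives only 7879 ops/s — worse by 516.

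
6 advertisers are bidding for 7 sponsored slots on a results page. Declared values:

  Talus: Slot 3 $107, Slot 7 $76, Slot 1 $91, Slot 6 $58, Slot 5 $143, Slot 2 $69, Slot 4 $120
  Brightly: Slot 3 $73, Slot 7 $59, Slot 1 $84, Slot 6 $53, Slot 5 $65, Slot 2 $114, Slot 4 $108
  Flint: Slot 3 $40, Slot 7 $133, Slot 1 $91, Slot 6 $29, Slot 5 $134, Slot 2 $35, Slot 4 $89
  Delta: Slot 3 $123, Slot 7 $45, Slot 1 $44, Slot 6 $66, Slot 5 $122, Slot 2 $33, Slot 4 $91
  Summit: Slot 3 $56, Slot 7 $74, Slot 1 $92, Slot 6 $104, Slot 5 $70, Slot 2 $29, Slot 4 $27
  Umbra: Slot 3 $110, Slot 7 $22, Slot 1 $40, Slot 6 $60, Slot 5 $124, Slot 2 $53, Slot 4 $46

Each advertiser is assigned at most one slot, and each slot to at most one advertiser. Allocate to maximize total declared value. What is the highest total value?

Max total: $718

Optimal: Talus→Slot 4 ($120), Brightly→Slot 2 ($114), Flint→Slot 7 ($133), Delta→Slot 3 ($123), Summit→Slot 6 ($104), Umbra→Slot 5 ($124) — total 120+114+133+123+104+124 = $718.
Row-greedy (each advertiser in turn takes its best remaining slot) gives $663, worse by 55.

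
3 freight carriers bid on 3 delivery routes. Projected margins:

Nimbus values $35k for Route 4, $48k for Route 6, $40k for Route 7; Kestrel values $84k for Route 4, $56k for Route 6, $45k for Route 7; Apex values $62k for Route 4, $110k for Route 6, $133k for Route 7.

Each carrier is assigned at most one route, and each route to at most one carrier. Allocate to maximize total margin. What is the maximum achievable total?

Maximum total: $265k

Optimal: Nimbus→Route 6 ($48k), Kestrel→Route 4 ($84k), Apex→Route 7 ($133k) — total 48+84+133 = $265k.
Column-greedy (each route in turn goes to its best remaining carrier) gives $234k, worse by 31.
Swapping Apex↔Nimbus (Apex→Route 6 $110k, Nimbus→Route 7 $40k) loses 31.
Every other assignment is strictly worse.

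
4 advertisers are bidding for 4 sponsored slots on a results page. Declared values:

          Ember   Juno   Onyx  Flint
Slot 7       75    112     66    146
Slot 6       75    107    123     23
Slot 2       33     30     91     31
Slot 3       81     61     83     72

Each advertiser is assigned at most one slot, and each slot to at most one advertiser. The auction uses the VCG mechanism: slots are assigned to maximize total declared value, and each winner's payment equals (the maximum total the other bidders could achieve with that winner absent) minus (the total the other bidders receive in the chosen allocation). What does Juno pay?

Efficient allocation: Ember→Slot 3 ($81), Juno→Slot 6 ($107), Onyx→Slot 2 ($91), Flint→Slot 7 ($146); total welfare W = $425.
Juno receives Slot 6 at value $107, so the others get W − 107 = $318.
Without Juno: best allocation of the remaining 3 bidders over all 4 slots is Ember→Slot 3 ($81), Onyx→Slot 6 ($123), Flint→Slot 7 ($146), total $350.
VCG payment = (others' best without Juno) − (others' welfare with Juno) = 350 − 318 = $32.

Juno pays $32.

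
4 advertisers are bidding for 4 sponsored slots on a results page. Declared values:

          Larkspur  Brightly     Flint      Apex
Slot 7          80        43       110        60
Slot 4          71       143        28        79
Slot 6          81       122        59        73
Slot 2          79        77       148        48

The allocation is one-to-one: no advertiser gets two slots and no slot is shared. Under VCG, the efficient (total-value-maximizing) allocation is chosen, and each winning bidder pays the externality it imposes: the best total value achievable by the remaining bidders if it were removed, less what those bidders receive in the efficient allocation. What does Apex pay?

Efficient allocation: Larkspur→Slot 7 ($80), Brightly→Slot 4 ($143), Flint→Slot 2 ($148), Apex→Slot 6 ($73); total welfare W = $444.
Apex receives Slot 6 at value $73, so the others get W − 73 = $371.
Without Apex: best allocation of the remaining 3 bidders over all 4 slots is Larkspur→Slot 6 ($81), Brightly→Slot 4 ($143), Flint→Slot 2 ($148), total $372.
VCG payment = (others' best without Apex) − (others' welfare with Apex) = 372 − 371 = $1.

Apex pays $1.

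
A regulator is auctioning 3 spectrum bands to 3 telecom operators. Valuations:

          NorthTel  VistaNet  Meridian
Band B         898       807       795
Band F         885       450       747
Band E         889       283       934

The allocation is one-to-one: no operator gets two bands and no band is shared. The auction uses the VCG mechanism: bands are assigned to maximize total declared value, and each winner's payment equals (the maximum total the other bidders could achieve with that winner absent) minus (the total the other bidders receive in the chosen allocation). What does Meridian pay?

Efficient allocation: NorthTel→Band F ($885M), VistaNet→Band B ($807M), Meridian→Band E ($934M); total welfare W = $2626M.
Meridian receives Band E at value $934M, so the others get W − 934 = $1692M.
Without Meridian: best allocation of the remaining 2 bidders over all 3 bands is NorthTel→Band E ($889M), VistaNet→Band B ($807M), total $1696M.
VCG payment = (others' best without Meridian) − (others' welfare with Meridian) = 1696 − 1692 = $4M.

Meridian pays $4M.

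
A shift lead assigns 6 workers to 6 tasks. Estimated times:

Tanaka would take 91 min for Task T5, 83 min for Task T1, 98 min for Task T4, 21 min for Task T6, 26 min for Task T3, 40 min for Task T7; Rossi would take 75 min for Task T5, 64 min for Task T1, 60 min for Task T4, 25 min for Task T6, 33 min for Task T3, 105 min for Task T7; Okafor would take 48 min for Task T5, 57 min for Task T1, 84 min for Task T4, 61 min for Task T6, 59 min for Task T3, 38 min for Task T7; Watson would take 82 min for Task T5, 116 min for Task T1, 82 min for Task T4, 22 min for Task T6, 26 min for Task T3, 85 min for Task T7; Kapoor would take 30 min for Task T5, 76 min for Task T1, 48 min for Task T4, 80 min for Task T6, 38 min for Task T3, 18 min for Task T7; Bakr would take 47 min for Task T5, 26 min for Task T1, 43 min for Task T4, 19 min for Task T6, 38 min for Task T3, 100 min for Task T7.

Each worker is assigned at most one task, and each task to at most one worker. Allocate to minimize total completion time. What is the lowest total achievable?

This is the linear assignment problem.
Optimal: Tanaka→Task T6 (21 min), Rossi→Task T4 (60 min), Okafor→Task T5 (48 min), Watson→Task T3 (26 min), Kapoor→Task T7 (18 min), Bakr→Task T1 (26 min) — total 21+60+48+26+18+26 = 199 min.
Next-best assignment: Tanaka→Task T3, Rossi→Task T4, Okafor→Task T5, Watson→Task T6, Kapoor→Task T7, Bakr→Task T1 = 200 min.
Checked against all permutations: 199 min is optimal.

Minimum total: 199 min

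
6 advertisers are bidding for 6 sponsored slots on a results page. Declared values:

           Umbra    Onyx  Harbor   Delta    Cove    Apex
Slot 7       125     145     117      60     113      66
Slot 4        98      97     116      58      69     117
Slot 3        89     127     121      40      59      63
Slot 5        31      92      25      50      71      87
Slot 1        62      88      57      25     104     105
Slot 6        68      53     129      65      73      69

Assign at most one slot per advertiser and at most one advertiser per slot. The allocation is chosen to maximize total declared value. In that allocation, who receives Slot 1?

Optimal: Umbra→Slot 7 ($125), Onyx→Slot 3 ($127), Harbor→Slot 6 ($129), Delta→Slot 5 ($50), Cove→Slot 1 ($104), Apex→Slot 4 ($117) — total 125+127+129+50+104+117 = $652.
Every other assignment is strictly worse.
Cove's own top slot is Slot 7 ($113), but forcing Cove→Slot 7 and reassigning the rest optimally gives only $622 — worse by 30.

Cove receives Slot 1.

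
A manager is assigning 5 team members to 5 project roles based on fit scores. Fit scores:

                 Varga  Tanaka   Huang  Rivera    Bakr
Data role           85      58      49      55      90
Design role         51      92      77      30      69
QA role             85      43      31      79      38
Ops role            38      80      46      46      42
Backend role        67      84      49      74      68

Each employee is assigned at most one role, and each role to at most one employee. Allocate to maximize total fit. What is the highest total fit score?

Maximum total: 406 pts

Treat this as an assignment problem: match each employee to one role.
Optimal: Varga→QA role (85 pts), Tanaka→Ops role (80 pts), Huang→Design role (77 pts), Rivera→Backend role (74 pts), Bakr→Data role (90 pts) — total 85+80+77+74+90 = 406 pts.
Column-greedy (each role in turn goes to its best remaining employee) gives 387 pts, worse by 19.
Checked against all permutations: 406 pts is optimal.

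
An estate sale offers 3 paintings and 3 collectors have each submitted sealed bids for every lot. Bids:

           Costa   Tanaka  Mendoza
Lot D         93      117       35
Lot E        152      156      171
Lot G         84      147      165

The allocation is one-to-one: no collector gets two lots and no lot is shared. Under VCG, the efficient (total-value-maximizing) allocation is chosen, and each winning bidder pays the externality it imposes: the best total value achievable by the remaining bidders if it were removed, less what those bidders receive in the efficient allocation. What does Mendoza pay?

Mendoza pays $30.

Efficient allocation: Costa→Lot E ($152), Tanaka→Lot D ($117), Mendoza→Lot G ($165); total welfare W = $434.
Mendoza receives Lot G at value $165, so the others get W − 165 = $269.
Without Mendoza: best allocation of the remaining 2 bidders over all 3 lots is Costa→Lot E ($152), Tanaka→Lot G ($147), total $299.
VCG payment = (others' best without Mendoza) − (others' welfare with Mendoza) = 299 − 269 = $30.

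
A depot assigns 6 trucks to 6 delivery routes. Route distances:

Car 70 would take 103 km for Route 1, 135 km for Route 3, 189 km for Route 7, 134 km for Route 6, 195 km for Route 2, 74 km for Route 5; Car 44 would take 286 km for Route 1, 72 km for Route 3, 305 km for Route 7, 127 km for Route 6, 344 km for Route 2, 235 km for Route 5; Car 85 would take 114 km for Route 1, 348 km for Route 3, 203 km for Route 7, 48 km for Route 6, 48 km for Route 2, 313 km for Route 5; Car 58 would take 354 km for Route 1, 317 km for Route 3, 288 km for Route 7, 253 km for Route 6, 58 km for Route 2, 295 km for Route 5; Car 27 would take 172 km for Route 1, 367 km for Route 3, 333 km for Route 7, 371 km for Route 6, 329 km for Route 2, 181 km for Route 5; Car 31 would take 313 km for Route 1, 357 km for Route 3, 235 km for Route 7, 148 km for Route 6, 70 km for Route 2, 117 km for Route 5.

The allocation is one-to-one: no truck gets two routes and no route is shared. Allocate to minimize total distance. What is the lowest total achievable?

Optimal: Car 70→Route 7 (189 km), Car 44→Route 3 (72 km), Car 85→Route 6 (48 km), Car 58→Route 2 (58 km), Car 27→Route 1 (172 km), Car 31→Route 5 (117 km) — total 189+72+48+58+172+117 = 656 km.
Column-greedy (each route in turn goes to its cheapest remaining truck) gives 765 km, worse by 109.

Min total: 656 km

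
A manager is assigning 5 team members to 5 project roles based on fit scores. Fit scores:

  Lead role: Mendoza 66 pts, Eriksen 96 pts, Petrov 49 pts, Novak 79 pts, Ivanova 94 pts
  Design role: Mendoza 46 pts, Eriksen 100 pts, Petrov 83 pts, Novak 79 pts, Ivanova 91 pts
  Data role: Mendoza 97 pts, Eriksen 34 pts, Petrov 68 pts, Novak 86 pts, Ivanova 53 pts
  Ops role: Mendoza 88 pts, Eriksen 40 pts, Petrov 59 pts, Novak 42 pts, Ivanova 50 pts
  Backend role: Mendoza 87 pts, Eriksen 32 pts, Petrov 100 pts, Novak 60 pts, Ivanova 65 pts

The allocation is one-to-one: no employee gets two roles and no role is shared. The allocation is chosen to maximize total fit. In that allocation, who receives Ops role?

Optimal: Mendoza→Ops role (88 pts), Eriksen→Design role (100 pts), Petrov→Backend role (100 pts), Novak→Data role (86 pts), Ivanova→Lead role (94 pts) — total 88+100+100+86+94 = 468 pts.
Column-greedy (each role in turn goes to its best remaining employee) gives 403 pts, worse by 65.
Next-best assignment: Mendoza→Ops role, Eriksen→Lead role, Petrov→Backend role, Novak→Data role, Ivanova→Design role = 461 pts.
Mendoza's own top role is Data role (97 pts), but forcing Mendoza→Data role and reassigning the rest optimally gives only 433 pts — worse by 35.

Mendoza receives Ops role.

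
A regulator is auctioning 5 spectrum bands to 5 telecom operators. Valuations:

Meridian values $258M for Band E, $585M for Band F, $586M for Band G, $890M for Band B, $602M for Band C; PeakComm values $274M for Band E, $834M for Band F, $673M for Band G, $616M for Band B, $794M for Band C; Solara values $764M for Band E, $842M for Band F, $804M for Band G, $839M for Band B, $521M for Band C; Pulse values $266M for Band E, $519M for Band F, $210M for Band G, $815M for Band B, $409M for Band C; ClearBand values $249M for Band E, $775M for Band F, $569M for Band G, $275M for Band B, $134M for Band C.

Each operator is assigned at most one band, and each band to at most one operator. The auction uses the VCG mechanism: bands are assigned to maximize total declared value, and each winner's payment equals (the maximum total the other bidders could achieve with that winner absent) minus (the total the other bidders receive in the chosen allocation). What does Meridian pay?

Efficient allocation: Meridian→Band G ($586M), PeakComm→Band C ($794M), Solara→Band E ($764M), Pulse→Band B ($815M), ClearBand→Band F ($775M); total welfare W = $3734M.
Meridian receives Band G at value $586M, so the others get W − 586 = $3148M.
Without Meridian: best allocation of the remaining 4 bidders over all 5 bands is PeakComm→Band C ($794M), Solara→Band G ($804M), Pulse→Band B ($815M), ClearBand→Band F ($775M), total $3188M.
VCG payment = (others' best without Meridian) − (others' welfare with Meridian) = 3188 − 3148 = $40M.

Meridian pays $40M.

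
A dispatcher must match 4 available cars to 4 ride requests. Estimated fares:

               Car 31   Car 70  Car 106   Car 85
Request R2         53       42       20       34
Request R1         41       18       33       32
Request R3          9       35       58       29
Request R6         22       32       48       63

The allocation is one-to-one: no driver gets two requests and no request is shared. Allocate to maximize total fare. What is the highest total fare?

This is the linear assignment problem.
Optimal: Car 31→Request R1 ($41), Car 70→Request R2 ($42), Car 106→Request R3 ($58), Car 85→Request R6 ($63) — total 41+42+58+63 = $204.
Row-greedy (each driver in turn takes its best remaining request) gives $168, worse by 36.
No other one-to-one assignment exceeds $204.

Max total: $204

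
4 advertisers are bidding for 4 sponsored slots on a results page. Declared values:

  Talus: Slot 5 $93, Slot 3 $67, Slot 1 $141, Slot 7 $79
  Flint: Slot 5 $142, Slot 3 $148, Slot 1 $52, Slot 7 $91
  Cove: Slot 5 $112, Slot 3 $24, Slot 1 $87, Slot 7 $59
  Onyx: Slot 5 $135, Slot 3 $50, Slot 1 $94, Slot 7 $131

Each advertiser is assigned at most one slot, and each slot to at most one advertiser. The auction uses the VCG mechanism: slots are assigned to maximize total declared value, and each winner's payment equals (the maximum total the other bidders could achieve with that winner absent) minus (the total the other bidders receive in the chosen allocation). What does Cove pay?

Cove pays $4.

Efficient allocation: Talus→Slot 1 ($141), Flint→Slot 3 ($148), Cove→Slot 5 ($112), Onyx→Slot 7 ($131); total welfare W = $532.
Cove receives Slot 5 at value $112, so the others get W − 112 = $420.
Without Cove: best allocation of the remaining 3 bidders over all 4 slots is Talus→Slot 1 ($141), Flint→Slot 3 ($148), Onyx→Slot 5 ($135), total $424.
VCG payment = (others' best without Cove) − (others' welfare with Cove) = 424 − 420 = $4.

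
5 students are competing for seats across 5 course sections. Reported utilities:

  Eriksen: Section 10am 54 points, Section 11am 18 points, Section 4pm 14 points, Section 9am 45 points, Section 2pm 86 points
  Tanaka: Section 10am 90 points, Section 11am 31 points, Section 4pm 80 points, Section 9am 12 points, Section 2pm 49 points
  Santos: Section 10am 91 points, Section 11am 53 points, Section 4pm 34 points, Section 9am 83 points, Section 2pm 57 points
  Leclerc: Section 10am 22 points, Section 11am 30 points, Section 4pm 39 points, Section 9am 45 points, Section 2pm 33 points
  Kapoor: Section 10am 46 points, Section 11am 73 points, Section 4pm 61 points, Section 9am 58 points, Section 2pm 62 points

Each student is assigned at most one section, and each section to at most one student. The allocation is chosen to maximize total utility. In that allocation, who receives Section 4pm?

Tanaka receives Section 4pm.

Treat this as an assignment problem: match each student to one section.
Optimal: Eriksen→Section 2pm (86 points), Tanaka→Section 4pm (80 points), Santos→Section 10am (91 points), Leclerc→Section 9am (45 points), Kapoor→Section 11am (73 points) — total 86+80+91+45+73 = 375 points.
Row-greedy (each student in turn takes its best remaining section) gives 371 points, worse by 4.
Swapping Leclerc↔Tanaka (Leclerc→Section 4pm 39 points, Tanaka→Section 9am 12 points) loses 74.
Checked against all permutations: 375 points is optimal.
Tanaka's own top section is Section 10am (90 points), but forcing Tanaka→Section 10am and reassigning the rest optimally gives only 371 points — worse by 4.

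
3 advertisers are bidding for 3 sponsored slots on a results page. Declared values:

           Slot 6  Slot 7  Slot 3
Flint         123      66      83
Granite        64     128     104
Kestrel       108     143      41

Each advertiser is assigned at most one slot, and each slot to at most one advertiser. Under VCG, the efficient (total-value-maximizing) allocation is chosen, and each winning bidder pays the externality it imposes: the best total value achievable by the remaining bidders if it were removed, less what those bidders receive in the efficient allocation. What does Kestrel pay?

Kestrel pays $24.

Efficient allocation: Flint→Slot 6 ($123), Granite→Slot 3 ($104), Kestrel→Slot 7 ($143); total welfare W = $370.
Kestrel receives Slot 7 at value $143, so the others get W − 143 = $227.
Without Kestrel: best allocation of the remaining 2 bidders over all 3 slots is Flint→Slot 6 ($123), Granite→Slot 7 ($128), total $251.
VCG payment = (others' best without Kestrel) − (others' welfare with Kestrel) = 251 − 227 = $24.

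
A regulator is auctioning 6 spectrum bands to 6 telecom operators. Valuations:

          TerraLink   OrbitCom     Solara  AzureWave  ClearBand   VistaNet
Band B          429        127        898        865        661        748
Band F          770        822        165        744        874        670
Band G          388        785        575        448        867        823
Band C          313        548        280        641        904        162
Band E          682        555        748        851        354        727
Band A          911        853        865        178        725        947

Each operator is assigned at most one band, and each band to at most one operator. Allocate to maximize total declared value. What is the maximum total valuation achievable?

Max total: $5209M

Optimal: TerraLink→Band A ($911M), OrbitCom→Band F ($822M), Solara→Band B ($898M), AzureWave→Band E ($851M), ClearBand→Band C ($904M), VistaNet→Band G ($823M) — total 911+822+898+851+904+823 = $5209M.
Every other assignment is strictly worse.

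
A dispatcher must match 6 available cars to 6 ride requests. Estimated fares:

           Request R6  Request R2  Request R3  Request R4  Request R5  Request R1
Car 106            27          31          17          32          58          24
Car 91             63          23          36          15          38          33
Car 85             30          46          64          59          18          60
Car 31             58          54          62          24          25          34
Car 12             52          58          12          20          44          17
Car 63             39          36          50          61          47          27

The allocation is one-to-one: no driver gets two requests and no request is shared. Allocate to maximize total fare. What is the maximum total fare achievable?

Max total: $362

Optimal: Car 106→Request R5 ($58), Car 91→Request R6 ($63), Car 85→Request R1 ($60), Car 31→Request R3 ($62), Car 12→Request R2 ($58), Car 63→Request R4 ($61) — total 58+63+60+62+58+61 = $362.
Swapping Car 31↔Car 91 (Car 31→Request R6 $58, Car 91→Request R3 $36) loses 31.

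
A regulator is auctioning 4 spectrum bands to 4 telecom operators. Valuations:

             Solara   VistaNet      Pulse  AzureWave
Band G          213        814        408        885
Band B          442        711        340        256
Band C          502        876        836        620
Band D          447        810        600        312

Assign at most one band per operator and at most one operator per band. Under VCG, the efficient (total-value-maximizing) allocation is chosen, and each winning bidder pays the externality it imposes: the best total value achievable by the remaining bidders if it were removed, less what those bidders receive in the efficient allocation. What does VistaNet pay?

VistaNet pays $5M.

Efficient allocation: Solara→Band B ($442M), VistaNet→Band D ($810M), Pulse→Band C ($836M), AzureWave→Band G ($885M); total welfare W = $2973M.
VistaNet receives Band D at value $810M, so the others get W − 810 = $2163M.
Without VistaNet: best allocation of the remaining 3 bidders over all 4 bands is Solara→Band D ($447M), Pulse→Band C ($836M), AzureWave→Band G ($885M), total $2168M.
VCG payment = (others' best without VistaNet) − (others' welfare with VistaNet) = 2168 − 2163 = $5M.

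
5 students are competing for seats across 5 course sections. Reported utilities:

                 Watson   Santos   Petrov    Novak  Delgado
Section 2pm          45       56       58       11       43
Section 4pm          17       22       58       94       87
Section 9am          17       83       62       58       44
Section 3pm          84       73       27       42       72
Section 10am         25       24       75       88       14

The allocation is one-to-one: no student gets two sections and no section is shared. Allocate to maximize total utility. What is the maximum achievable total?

Max total: 400 points

Optimal: Watson→Section 3pm (84 points), Santos→Section 9am (83 points), Petrov→Section 2pm (58 points), Novak→Section 10am (88 points), Delgado→Section 4pm (87 points) — total 84+83+58+88+87 = 400 points.
Row-greedy (each student in turn takes its best remaining section) gives 379 points, worse by 21.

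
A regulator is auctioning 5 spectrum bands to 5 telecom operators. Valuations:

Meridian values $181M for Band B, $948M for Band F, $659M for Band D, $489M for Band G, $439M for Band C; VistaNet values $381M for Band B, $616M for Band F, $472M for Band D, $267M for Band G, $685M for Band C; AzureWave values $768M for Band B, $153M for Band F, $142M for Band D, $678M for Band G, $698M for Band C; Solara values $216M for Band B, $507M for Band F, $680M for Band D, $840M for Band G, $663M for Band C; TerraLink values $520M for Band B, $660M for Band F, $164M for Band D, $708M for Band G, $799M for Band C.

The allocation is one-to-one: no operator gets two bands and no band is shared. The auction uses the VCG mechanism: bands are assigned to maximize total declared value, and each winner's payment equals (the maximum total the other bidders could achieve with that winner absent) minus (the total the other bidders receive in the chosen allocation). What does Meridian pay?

Meridian pays $144M.

Efficient allocation: Meridian→Band F ($948M), VistaNet→Band D ($472M), AzureWave→Band B ($768M), Solara→Band G ($840M), TerraLink→Band C ($799M); total welfare W = $3827M.
Meridian receives Band F at value $948M, so the others get W − 948 = $2879M.
Without Meridian: best allocation of the remaining 4 bidders over all 5 bands is VistaNet→Band F ($616M), AzureWave→Band B ($768M), Solara→Band G ($840M), TerraLink→Band C ($799M), total $3023M.
VCG payment = (others' best without Meridian) − (others' welfare with Meridian) = 3023 − 2879 = $144M.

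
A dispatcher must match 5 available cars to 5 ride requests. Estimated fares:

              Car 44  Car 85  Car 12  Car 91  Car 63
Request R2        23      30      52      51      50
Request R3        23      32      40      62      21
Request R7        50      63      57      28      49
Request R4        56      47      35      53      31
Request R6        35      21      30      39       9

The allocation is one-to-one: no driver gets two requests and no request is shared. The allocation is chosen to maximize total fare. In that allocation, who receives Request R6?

Car 12 receives Request R6.

Optimal: Car 44→Request R4 ($56), Car 85→Request R7 ($63), Car 12→Request R6 ($30), Car 91→Request R3 ($62), Car 63→Request R2 ($50) — total 56+63+30+62+50 = $261.
Max-entry greedy (repeatedly take the single best remaining cell) gives $242, worse by 19.
Swapping Car 12↔Car 63 (Car 12→Request R2 $52, Car 63→Request R6 $9) loses 19.
Car 12's own top request is Request R7 ($57), but forcing Car 12→Request R7 and reassigning the rest optimally gives only $251 — worse by 10.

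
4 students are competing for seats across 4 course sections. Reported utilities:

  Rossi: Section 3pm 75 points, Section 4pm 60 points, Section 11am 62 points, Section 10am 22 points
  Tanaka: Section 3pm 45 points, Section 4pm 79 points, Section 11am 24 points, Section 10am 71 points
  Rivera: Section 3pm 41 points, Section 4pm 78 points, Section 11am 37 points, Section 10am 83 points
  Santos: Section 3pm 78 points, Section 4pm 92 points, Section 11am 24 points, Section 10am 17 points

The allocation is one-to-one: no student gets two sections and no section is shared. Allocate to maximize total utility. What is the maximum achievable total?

This is the linear assignment problem.
Optimal: Rossi→Section 11am (62 points), Tanaka→Section 4pm (79 points), Rivera→Section 10am (83 points), Santos→Section 3pm (78 points) — total 62+79+83+78 = 302 points.
Max-entry greedy (repeatedly take the single best remaining cell) gives 274 points, worse by 28.
No other one-to-one assignment exceeds 302 points.

Max total: 302 points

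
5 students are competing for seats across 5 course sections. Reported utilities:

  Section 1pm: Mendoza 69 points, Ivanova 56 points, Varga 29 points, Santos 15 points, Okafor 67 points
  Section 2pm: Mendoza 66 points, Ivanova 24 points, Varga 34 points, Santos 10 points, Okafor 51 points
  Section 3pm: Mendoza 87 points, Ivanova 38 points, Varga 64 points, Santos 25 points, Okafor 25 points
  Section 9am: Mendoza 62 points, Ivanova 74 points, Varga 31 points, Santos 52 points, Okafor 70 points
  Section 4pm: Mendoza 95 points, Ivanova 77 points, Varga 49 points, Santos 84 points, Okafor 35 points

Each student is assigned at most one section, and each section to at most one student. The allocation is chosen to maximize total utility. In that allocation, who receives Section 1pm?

Okafor receives Section 1pm.

Treat this as an assignment problem: match each student to one section.
Optimal: Mendoza→Section 2pm (66 points), Ivanova→Section 9am (74 points), Varga→Section 3pm (64 points), Santos→Section 4pm (84 points), Okafor→Section 1pm (67 points) — total 66+74+64+84+67 = 355 points.
Max-entry greedy (repeatedly take the single best remaining cell) gives 310 points, worse by 45.
Next-best assignment: Mendoza→Section 3pm, Ivanova→Section 9am, Varga→Section 2pm, Santos→Section 4pm, Okafor→Section 1pm = 346 points.
Okafor's own top section is Section 9am (70 points), but forcing Okafor→Section 9am and reassigning the rest optimally gives only 340 points — worse by 15.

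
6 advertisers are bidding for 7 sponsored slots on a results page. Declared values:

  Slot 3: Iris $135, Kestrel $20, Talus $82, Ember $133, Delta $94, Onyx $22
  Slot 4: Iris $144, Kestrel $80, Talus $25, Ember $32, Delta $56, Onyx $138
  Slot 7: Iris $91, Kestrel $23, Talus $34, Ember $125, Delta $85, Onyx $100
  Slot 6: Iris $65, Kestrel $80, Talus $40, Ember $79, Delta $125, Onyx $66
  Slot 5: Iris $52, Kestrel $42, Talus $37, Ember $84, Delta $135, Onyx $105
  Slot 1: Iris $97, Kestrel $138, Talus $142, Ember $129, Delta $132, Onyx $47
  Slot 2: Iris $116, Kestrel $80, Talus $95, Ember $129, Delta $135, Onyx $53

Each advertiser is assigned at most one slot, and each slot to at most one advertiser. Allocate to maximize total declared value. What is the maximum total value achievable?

This is the linear assignment problem.
Optimal: Iris→Slot 3 ($135), Kestrel→Slot 1 ($138), Talus→Slot 2 ($95), Ember→Slot 7 ($125), Delta→Slot 5 ($135), Onyx→Slot 4 ($138) — total 135+138+95+125+135+138 = $766.
Row-greedy (each advertiser in turn takes its best remaining slot) gives $745, worse by 21.
Swapping Talus↔Kestrel (Talus→Slot 1 $142, Kestrel→Slot 2 $80) loses 11.

Maximum total: $766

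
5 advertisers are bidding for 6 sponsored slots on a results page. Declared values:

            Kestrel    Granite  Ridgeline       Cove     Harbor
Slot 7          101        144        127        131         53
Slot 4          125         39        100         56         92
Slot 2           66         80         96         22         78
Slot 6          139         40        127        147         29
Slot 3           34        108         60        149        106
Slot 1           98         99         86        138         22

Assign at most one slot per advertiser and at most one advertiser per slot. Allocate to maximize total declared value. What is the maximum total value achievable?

This is a one-to-one assignment (maximum-weight bipartite matching).
Optimal: Kestrel→Slot 4 ($125), Granite→Slot 7 ($144), Ridgeline→Slot 6 ($127), Cove→Slot 1 ($138), Harbor→Slot 3 ($106) — total 125+144+127+138+106 = $640.
Row-greedy (each advertiser in turn takes its best remaining slot) gives $610, worse by 30.
Swapping Kestrel↔Cove (Kestrel→Slot 1 $98, Cove→Slot 4 $56) loses 109.

Maximum total: $640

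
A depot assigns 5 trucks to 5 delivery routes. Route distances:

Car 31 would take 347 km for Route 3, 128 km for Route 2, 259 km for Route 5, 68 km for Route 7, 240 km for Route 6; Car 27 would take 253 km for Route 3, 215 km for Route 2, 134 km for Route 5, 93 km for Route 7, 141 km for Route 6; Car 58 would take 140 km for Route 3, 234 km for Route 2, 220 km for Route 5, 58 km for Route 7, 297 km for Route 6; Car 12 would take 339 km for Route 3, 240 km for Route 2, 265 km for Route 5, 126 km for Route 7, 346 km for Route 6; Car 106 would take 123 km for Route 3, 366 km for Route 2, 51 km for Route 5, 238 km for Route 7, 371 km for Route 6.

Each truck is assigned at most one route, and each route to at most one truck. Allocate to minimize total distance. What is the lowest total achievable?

Treat this as an assignment problem: match each truck to one route.
Optimal: Car 31→Route 2 (128 km), Car 27→Route 6 (141 km), Car 58→Route 3 (140 km), Car 12→Route 7 (126 km), Car 106→Route 5 (51 km) — total 128+141+140+126+51 = 586 km.
Column-greedy (each route in turn goes to its cheapest remaining truck) gives 789 km, worse by 203.
Next-best assignment: Car 31→Route 7, Car 27→Route 6, Car 58→Route 3, Car 12→Route 2, Car 106→Route 5 = 640 km.
Swapping Car 12↔Car 27 (Car 12→Route 6 346 km, Car 27→Route 7 93 km) adds 172.

Minimum total: 586 km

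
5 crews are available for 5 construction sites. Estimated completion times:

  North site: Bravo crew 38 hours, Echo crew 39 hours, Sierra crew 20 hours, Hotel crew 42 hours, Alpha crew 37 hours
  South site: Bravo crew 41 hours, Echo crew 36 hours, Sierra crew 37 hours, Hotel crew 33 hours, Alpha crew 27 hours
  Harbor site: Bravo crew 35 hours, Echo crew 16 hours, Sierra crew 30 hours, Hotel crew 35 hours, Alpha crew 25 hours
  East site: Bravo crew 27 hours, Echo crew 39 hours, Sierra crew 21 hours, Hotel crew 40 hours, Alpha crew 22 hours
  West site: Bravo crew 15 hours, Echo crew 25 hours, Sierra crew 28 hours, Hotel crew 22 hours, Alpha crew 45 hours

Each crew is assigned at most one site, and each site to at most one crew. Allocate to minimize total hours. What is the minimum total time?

Min total: 106 hours

This is the linear assignment problem.
Optimal: Bravo crew→West site (15 hours), Echo crew→Harbor site (16 hours), Sierra crew→North site (20 hours), Hotel crew→South site (33 hours), Alpha crew→East site (22 hours) — total 15+16+20+33+22 = 106 hours.
Column-greedy (each site in turn goes to its cheapest remaining crew) gives 112 hours, worse by 6.
Swapping Alpha crew↔Bravo crew (Alpha crew→West site 45 hours, Bravo crew→East site 27 hours) adds 35.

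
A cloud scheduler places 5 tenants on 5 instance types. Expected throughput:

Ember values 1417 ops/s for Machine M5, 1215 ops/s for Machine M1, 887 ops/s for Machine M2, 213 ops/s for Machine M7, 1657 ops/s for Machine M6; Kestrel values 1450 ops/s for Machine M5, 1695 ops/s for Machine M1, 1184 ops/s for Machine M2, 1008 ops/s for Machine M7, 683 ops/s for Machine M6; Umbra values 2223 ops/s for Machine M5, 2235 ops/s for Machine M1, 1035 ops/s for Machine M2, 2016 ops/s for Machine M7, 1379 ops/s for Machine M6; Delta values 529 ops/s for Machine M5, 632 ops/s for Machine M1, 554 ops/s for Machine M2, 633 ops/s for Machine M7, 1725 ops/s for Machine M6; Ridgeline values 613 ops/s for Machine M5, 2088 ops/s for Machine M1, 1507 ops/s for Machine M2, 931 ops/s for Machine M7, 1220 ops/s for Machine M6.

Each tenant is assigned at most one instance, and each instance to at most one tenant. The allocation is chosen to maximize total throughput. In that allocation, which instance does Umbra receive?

Optimal: Ember→Machine M5 (1417 ops/s), Kestrel→Machine M2 (1184 ops/s), Umbra→Machine M7 (2016 ops/s), Delta→Machine M6 (1725 ops/s), Ridgeline→Machine M1 (2088 ops/s) — total 1417+1184+2016+1725+2088 = 8430 ops/s.
Row-greedy (each tenant in turn takes its best remaining instance) gives 7715 ops/s, worse by 715.
Next-best assignment: Ember→Machine M5, Kestrel→Machine M1, Umbra→Machine M7, Delta→Machine M6, Ridgeline→Machine M2 = 8360 ops/s.
Umbra's own top instance is Machine M1 (2235 ops/s), but forcing Umbra→Machine M1 and reassigning the rest optimally gives only 7892 ops/s — worse by 538.

Umbra receives Machine M7.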